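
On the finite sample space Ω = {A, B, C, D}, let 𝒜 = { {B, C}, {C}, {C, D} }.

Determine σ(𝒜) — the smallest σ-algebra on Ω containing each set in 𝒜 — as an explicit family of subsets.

Take S₀ = 𝒜 ∪ {∅, Ω} = { {}, {C}, {B, C}, {C, D}, Ω }.
Round 1: +4 →
  {A, B}  = {C, D}ᶜ
  {A, D}  = {B, C}ᶜ
  {A, B, D}  = {C}ᶜ
  {B, C, D}  = {C, D} ∪ {B, C}
  — 9 sets.
Round 2: 3 new —
  {A}  = {B, C, D}ᶜ
  {A, B, C}  = {A, B} ∪ {C}
  {A, C, D}  = {C, D} ∪ {A, D}
  — 12 sets.
Round 3. New:
  {B}  = {A, C, D}ᶜ
  {D}  = {A, B, C}ᶜ
  {A, C}  = {C} ∪ {A}
  — 15 sets.
Round 4: +1 →
  {B, D}  = {A, C}ᶜ
  — 16 sets.
Round 5: no new sets; the family is a σ-algebra.

|σ(𝒜)| = 16.  σ(𝒜) = { {}, {A}, {B}, {C}, {D}, {A, B}, {A, C}, {A, D}, {B, C}, {B, D}, {C, D}, {A, B, C}, {A, B, D}, {A, C, D}, {B, C, D}, Ω }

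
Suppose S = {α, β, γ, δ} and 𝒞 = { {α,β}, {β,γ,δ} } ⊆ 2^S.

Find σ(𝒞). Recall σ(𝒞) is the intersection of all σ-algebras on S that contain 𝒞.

Initial family (4 sets): { {}, {α,β}, {β,γ,δ}, S }.
Pass 1. New:
  {α}  = S∖{β,γ,δ}
  {γ,δ}  = S∖{α,β}
  [6 total]
Pass 2: 1 new —
  {α,γ,δ}  = {γ,δ} ∪ {α}
  [7 total]
Pass 3 (1 new):
  {β}  = S∖{α,γ,δ}
  [8 total]
After Pass 4 the family is unchanged; done.

|σ(𝒞)| = 8.  σ(𝒞) = { {}, {α}, {β}, {α,β}, {γ,δ}, {α,γ,δ}, {β,γ,δ}, S }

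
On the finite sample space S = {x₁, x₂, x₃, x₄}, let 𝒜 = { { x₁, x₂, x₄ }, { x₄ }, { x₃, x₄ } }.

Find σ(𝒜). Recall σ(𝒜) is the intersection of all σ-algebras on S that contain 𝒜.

Begin from { ∅, { x₄ }, { x₃, x₄ }, { x₁, x₂, x₄ }, S } (that is, 𝒜 plus ∅ and S).
Pass 1 adds 3:
  { x₃ }  = { x₁, x₂, x₄ }ᶜ
  { x₁, x₂ }  = { x₃, x₄ }ᶜ
  { x₁, x₂, x₃ }  = { x₄ }ᶜ
  — 8 sets.
Pass 2: closed — nothing new.

Hence σ(𝒜) has 8 members: { ∅, { x₃ }, { x₄ }, { x₁, x₂ }, { x₃, x₄ }, { x₁, x₂, x₃ }, { x₁, x₂, x₄ }, S }.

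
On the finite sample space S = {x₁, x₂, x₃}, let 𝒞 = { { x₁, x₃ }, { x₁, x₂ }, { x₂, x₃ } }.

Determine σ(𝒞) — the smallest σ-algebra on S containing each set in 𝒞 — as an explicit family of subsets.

Start: 𝒞 ∪ {∅, S} = { {  }, { x₁, x₂ }, { x₁, x₃ }, { x₂, x₃ }, S }.
Step 1: +3 →
  { x₁ }  = S∖{ x₂, x₃ }
  { x₂ }  = S∖{ x₁, x₃ }
  { x₃ }  = S∖{ x₁, x₂ }
  — 8 sets.
Step 2: stable.

σ(𝒞) = { {  }, { x₁ }, { x₂ }, { x₃ }, { x₁, x₂ }, { x₁, x₃ }, { x₂, x₃ }, S }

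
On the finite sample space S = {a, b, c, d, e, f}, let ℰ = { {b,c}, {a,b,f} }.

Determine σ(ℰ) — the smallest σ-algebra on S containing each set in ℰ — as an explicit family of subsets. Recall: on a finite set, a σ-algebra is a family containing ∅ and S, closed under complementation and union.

Begin from { {}, {b,c}, {a,b,f}, S } (that is, ℰ plus ∅ and S).
Iteration 1. New:
  {c,d,e}  = ᶜ of {a,b,f}
  {a,b,c,f}  = {b,c} ∪ {a,b,f}
  {a,d,e,f}  = ᶜ of {b,c}
  [7 total]
Iteration 2 adds 4:
  {d,e}  = ᶜ of {a,b,c,f}
  {b,c,d,e}  = {c,d,e} ∪ {b,c}
  {a,b,d,e,f}  = {a,d,e,f} ∪ {a,b,f}
  {a,c,d,e,f}  = {c,d,e} ∪ {a,d,e,f}
  [11 total]
Iteration 3. New:
  {b}  = ᶜ of {a,c,d,e,f}
  {c}  = ᶜ of {a,b,d,e,f}
  {a,f}  = ᶜ of {b,c,d,e}
  [14 total]
Iteration 4: +2 →
  {a,c,f}  = {c} ∪ {a,f}
  {b,d,e}  = {d,e} ∪ {b}
  [16 total]
Iteration 5: already closed under ᶜ and ∪.

Therefore σ(ℰ) = { {}, {b}, {c}, {a,f}, {b,c}, {d,e}, {a,b,f}, {a,c,f}, {b,d,e}, {c,d,e}, {a,b,c,f}, {a,d,e,f}, {b,c,d,e}, {a,b,d,e,f}, {a,c,d,e,f}, S } (|σ(ℰ)| = 16).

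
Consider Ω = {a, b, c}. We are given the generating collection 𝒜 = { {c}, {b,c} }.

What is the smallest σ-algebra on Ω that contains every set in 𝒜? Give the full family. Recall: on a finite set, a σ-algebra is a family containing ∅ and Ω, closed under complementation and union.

|σ(𝒜)| = 8.  σ(𝒜) = { {}, {a}, {b}, {c}, {a,b}, {a,c}, {b,c}, Ω }

Derivation:
Start: 𝒜 ∪ {∅, Ω} = { {}, {c}, {b,c}, Ω }.
Round 1: 2 new —
  {a}  = {b,c}ᶜ
  {a,b}  = {c}ᶜ
  |family| = 6
Round 2: 1 new —
  {a,c}  = {c} ∪ {a}
  |family| = 7
Round 3 (1 new):
  {b}  = {a,c}ᶜ
  |family| = 8
Round 4: stable.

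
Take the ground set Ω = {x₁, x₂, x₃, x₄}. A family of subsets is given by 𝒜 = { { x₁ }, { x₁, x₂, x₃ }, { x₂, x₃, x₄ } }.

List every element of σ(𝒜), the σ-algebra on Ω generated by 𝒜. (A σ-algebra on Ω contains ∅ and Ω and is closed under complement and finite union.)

Take S₀ = 𝒜 ∪ {∅, Ω} = { {  }, { x₁ }, { x₁, x₂, x₃ }, { x₂, x₃, x₄ }, Ω }.
Iteration 1. New:
  { x₄ }  = { x₁, x₂, x₃ }ᶜ
  |family| = 6
Iteration 2: 1 new —
  { x₁, x₄ }  = { x₄ } ∪ { x₁ }
  |family| = 7
Iteration 3: 1 new —
  { x₂, x₃ }  = { x₁, x₄ }ᶜ
  |family| = 8
Iteration 4: closed — nothing new.

Therefore σ(𝒜) = { {  }, { x₁ }, { x₄ }, { x₁, x₄ }, { x₂, x₃ }, { x₁, x₂, x₃ }, { x₂, x₃, x₄ }, Ω } (|σ(𝒜)| = 8).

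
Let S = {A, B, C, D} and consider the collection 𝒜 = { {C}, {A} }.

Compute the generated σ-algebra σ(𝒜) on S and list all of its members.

Begin from { {}, {A}, {C}, S } (that is, 𝒜 plus ∅ and S).
Round 1: +3 →
  {A,C}  = {C} ∪ {A}
  {A,B,D}  = ᶜ of {C}
  {B,C,D}  = ᶜ of {A}
  |family| = 7
Round 2: +1 →
  {B,D}  = ᶜ of {A,C}
  |family| = 8
Round 3: no new sets; the family is a σ-algebra.

|σ(𝒜)| = 8.  σ(𝒜) = { {}, {A}, {C}, {A,C}, {B,D}, {A,B,D}, {B,C,D}, S }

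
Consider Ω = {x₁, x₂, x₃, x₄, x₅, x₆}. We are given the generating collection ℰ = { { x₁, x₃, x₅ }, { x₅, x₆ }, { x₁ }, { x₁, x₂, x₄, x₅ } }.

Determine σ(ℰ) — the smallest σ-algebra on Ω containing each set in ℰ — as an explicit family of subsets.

|σ(ℰ)| = 32.  σ(ℰ) = { {  }, { x₁ }, { x₃ }, { x₅ }, { x₆ }, { x₁, x₃ }, { x₁, x₅ }, { x₁, x₆ }, { x₂, x₄ }, { x₃, x₅ }, { x₃, x₆ }, { x₅, x₆ }, { x₁, x₂, x₄ }, { x₁, x₃, x₅ }, { x₁, x₃, x₆ }, { x₁, x₅, x₆ }, { x₂, x₃, x₄ }, { x₂, x₄, x₅ }, { x₂, x₄, x₆ }, { x₃, x₅, x₆ }, { x₁, x₂, x₃, x₄ }, { x₁, x₂, x₄, x₅ }, { x₁, x₂, x₄, x₆ }, { x₁, x₃, x₅, x₆ }, { x₂, x₃, x₄, x₅ }, { x₂, x₃, x₄, x₆ }, { x₂, x₄, x₅, x₆ }, { x₁, x₂, x₃, x₄, x₅ }, { x₁, x₂, x₃, x₄, x₆ }, { x₁, x₂, x₄, x₅, x₆ }, { x₂, x₃, x₄, x₅, x₆ }, Ω }

Derivation:
Seed the family with ℰ together with ∅ and Ω: { {  }, { x₁ }, { x₅, x₆ }, { x₁, x₃, x₅ }, { x₁, x₂, x₄, x₅ }, Ω }.
Round 1. New:
  { x₃, x₆ }  = Ω∖{ x₁, x₂, x₄, x₅ }
  { x₁, x₅, x₆ }  = { x₅, x₆ } ∪ { x₁ }
  { x₂, x₄, x₆ }  = Ω∖{ x₁, x₃, x₅ }
  { x₁, x₂, x₃, x₄ }  = Ω∖{ x₅, x₆ }
  { x₁, x₃, x₅, x₆ }  = { x₅, x₆ } ∪ { x₁, x₃, x₅ }
  { x₁, x₂, x₃, x₄, x₅ }  = { x₁, x₃, x₅ } ∪ { x₁, x₂, x₄, x₅ }
  { x₁, x₂, x₄, x₅, x₆ }  = { x₅, x₆ } ∪ { x₁, x₂, x₄, x₅ }
  { x₂, x₃, x₄, x₅, x₆ }  = Ω∖{ x₁ }
Round 2 adds 10:
  { x₃ }  = Ω∖{ x₁, x₂, x₄, x₅, x₆ }
  { x₆ }  = Ω∖{ x₁, x₂, x₃, x₄, x₅ }
  { x₂, x₄ }  = Ω∖{ x₁, x₃, x₅, x₆ }
  { x₁, x₃, x₆ }  = { x₃, x₆ } ∪ { x₁ }
  { x₂, x₃, x₄ }  = Ω∖{ x₁, x₅, x₆ }
  { x₃, x₅, x₆ }  = { x₅, x₆ } ∪ { x₃, x₆ }
  { x₁, x₂, x₄, x₆ }  = { x₂, x₄, x₆ } ∪ { x₁ }
  { x₂, x₃, x₄, x₆ }  = { x₂, x₄, x₆ } ∪ { x₃, x₆ }
  { x₂, x₄, x₅, x₆ }  = { x₂, x₄, x₆ } ∪ { x₅, x₆ }
  { x₁, x₂, x₃, x₄, x₆ }  = { x₂, x₄, x₆ } ∪ { x₁, x₂, x₃, x₄ }
Round 3: 7 new —
  { x₅ }  = Ω∖{ x₁, x₂, x₃, x₄, x₆ }
  { x₁, x₃ }  = Ω∖{ x₂, x₄, x₅, x₆ }
  { x₁, x₅ }  = Ω∖{ x₂, x₃, x₄, x₆ }
  { x₁, x₆ }  = { x₆ } ∪ { x₁ }
  { x₃, x₅ }  = Ω∖{ x₁, x₂, x₄, x₆ }
  { x₁, x₂, x₄ }  = Ω∖{ x₃, x₅, x₆ }
  { x₂, x₄, x₅ }  = Ω∖{ x₁, x₃, x₆ }
Round 4 adds 1:
  { x₂, x₃, x₄, x₅ }  = Ω∖{ x₁, x₆ }
Round 5 adds nothing — fixpoint reached.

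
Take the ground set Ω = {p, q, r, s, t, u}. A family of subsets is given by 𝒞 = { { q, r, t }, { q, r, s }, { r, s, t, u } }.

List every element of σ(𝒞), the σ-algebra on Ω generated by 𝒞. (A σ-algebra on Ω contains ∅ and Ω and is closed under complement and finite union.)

σ(𝒞) = { {}, { p }, { q }, { r }, { s }, { t }, { u }, { p, q }, { p, r }, { p, s }, { p, t }, { p, u }, { q, r }, { q, s }, { q, t }, { q, u }, { r, s }, { r, t }, { r, u }, { s, t }, { s, u }, { t, u }, { p, q, r }, { p, q, s }, { p, q, t }, { p, q, u }, { p, r, s }, { p, r, t }, { p, r, u }, { p, s, t }, { p, s, u }, { p, t, u }, { q, r, s }, { q, r, t }, { q, r, u }, { q, s, t }, { q, s, u }, { q, t, u }, { r, s, t }, { r, s, u }, { r, t, u }, { s, t, u }, { p, q, r, s }, { p, q, r, t }, { p, q, r, u }, { p, q, s, t }, { p, q, s, u }, { p, q, t, u }, { p, r, s, t }, { p, r, s, u }, { p, r, t, u }, { p, s, t, u }, { q, r, s, t }, { q, r, s, u }, { q, r, t, u }, { q, s, t, u }, { r, s, t, u }, { p, q, r, s, t }, { p, q, r, s, u }, { p, q, r, t, u }, { p, q, s, t, u }, { p, r, s, t, u }, { q, r, s, t, u }, Ω }

Working:
Start: 𝒞 ∪ {∅, Ω} = { {}, { q, r, s }, { q, r, t }, { r, s, t, u }, Ω }.
Round 1 (5 new):
  { p, q }  = Ω∖{ r, s, t, u }
  { p, s, u }  = Ω∖{ q, r, t }
  { p, t, u }  = Ω∖{ q, r, s }
  { q, r, s, t }  = { q, r, t } ∪ { q, r, s }
  { q, r, s, t, u }  = { q, r, t } ∪ { r, s, t, u }
  (now 10)
Round 2 adds 11:
  { p }  = Ω∖{ q, r, s, t, u }
  { p, u }  = Ω∖{ q, r, s, t }
  { p, q, r, s }  = { q, r, s } ∪ { p, q }
  { p, q, r, t }  = { p, q } ∪ { q, r, t }
  { p, q, s, u }  = { p, q } ∪ { p, s, u }
  { p, q, t, u }  = { p, q } ∪ { p, t, u }
  { p, s, t, u }  = { p, s, u } ∪ { p, t, u }
  { p, q, r, s, t }  = { p, q } ∪ { q, r, s, t }
  { p, q, r, s, u }  = { q, r, s } ∪ { p, s, u }
  { p, q, r, t, u }  = { q, r, t } ∪ { p, t, u }
  { p, r, s, t, u }  = { r, s, t, u } ∪ { p, s, u }
  (now 21)
Round 3 adds 11:
  { q }  = Ω∖{ p, r, s, t, u }
  { s }  = Ω∖{ p, q, r, t, u }
  { t }  = Ω∖{ p, q, r, s, u }
  { u }  = Ω∖{ p, q, r, s, t }
  { q, r }  = Ω∖{ p, s, t, u }
  { r, s }  = Ω∖{ p, q, t, u }
  { r, t }  = Ω∖{ p, q, s, u }
  { s, u }  = Ω∖{ p, q, r, t }
  { t, u }  = Ω∖{ p, q, r, s }
  { p, q, u }  = { p, u } ∪ { p, q }
  { p, q, s, t, u }  = { p, s, t, u } ∪ { p, q, t, u }
  (now 32)
Round 4 (24 new):
  { r }  = Ω∖{ p, q, s, t, u }
  { p, s }  = { p } ∪ { s }
  { p, t }  = { p } ∪ { t }
  { q, s }  = { q } ∪ { s }
  { q, t }  = { q } ∪ { t }
  { q, u }  = { q } ∪ { u }
  { s, t }  = { t } ∪ { s }
  { p, q, r }  = { p, q } ∪ { q, r }
  { p, q, s }  = { p, q } ∪ { s }
  { p, q, t }  = { p, q } ∪ { t }
  { p, r, s }  = { r, s } ∪ { p }
  { p, r, t }  = { p } ∪ { r, t }
  { q, r, u }  = { u } ∪ { q, r }
  { q, s, u }  = { q } ∪ { s, u }
  { q, t, u }  = { t, u } ∪ { q }
  { r, s, t }  = Ω∖{ p, q, u }
  { r, s, u }  = { r, s } ∪ { u }
  { r, t, u }  = { t, u } ∪ { r, t }
  { s, t, u }  = { t, u } ∪ { s }
  { p, q, r, u }  = { p, u } ∪ { q, r }
  { p, r, s, u }  = { r, s } ∪ { p, u }
  { p, r, t, u }  = { p, u } ∪ { r, t }
  { q, r, s, u }  = { u } ∪ { q, r, s }
  { q, r, t, u }  = { t, u } ∪ { q, r, t }
  (now 56)
Round 5. New:
  { p, r }  = { r } ∪ { p }
  { r, u }  = { u } ∪ { r }
  { p, r, u }  = { p, u } ∪ { r }
  { p, s, t }  = Ω∖{ q, r, u }
  { q, s, t }  = { q, t } ∪ { s, t }
  { p, q, s, t }  = { q, t } ∪ { p, s }
  { p, r, s, t }  = Ω∖{ q, u }
  { q, s, t, u }  = { q, s, u } ∪ { q, t }
  (now 64)
Round 6: already closed under ᶜ and ∪.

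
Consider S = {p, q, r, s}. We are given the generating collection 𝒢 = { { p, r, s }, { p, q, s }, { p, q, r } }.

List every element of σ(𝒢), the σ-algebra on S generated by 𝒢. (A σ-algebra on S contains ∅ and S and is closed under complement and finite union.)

Take S₀ = 𝒢 ∪ {∅, S} = { ∅, { p, q, r }, { p, q, s }, { p, r, s }, S }.
Pass 1 (3 new):
  { q }  = S∖{ p, r, s }
  { r }  = S∖{ p, q, s }
  { s }  = S∖{ p, q, r }
Pass 2. New:
  { q, r }  = { r } ∪ { q }
  { q, s }  = { s } ∪ { q }
  { r, s }  = { s } ∪ { r }
Pass 3 (4 new):
  { p, q }  = S∖{ r, s }
  { p, r }  = S∖{ q, s }
  { p, s }  = S∖{ q, r }
  { q, r, s }  = { r } ∪ { q, s }
Pass 4. New:
  { p }  = S∖{ q, r, s }
Pass 5 adds nothing — fixpoint reached.

Therefore σ(𝒢) = { ∅, { p }, { q }, { r }, { s }, { p, q }, { p, r }, { p, s }, { q, r }, { q, s }, { r, s }, { p, q, r }, { p, q, s }, { p, r, s }, { q, r, s }, S } (|σ(𝒢)| = 16).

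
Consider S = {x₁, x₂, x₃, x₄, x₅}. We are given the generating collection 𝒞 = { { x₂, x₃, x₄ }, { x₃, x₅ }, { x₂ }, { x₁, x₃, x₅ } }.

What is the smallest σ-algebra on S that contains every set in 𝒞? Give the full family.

|σ(𝒞)| = 32.  σ(𝒞) = { {  }, { x₁ }, { x₂ }, { x₃ }, { x₄ }, { x₅ }, { x₁, x₂ }, { x₁, x₃ }, { x₁, x₄ }, { x₁, x₅ }, { x₂, x₃ }, { x₂, x₄ }, { x₂, x₅ }, { x₃, x₄ }, { x₃, x₅ }, { x₄, x₅ }, { x₁, x₂, x₃ }, { x₁, x₂, x₄ }, { x₁, x₂, x₅ }, { x₁, x₃, x₄ }, { x₁, x₃, x₅ }, { x₁, x₄, x₅ }, { x₂, x₃, x₄ }, { x₂, x₃, x₅ }, { x₂, x₄, x₅ }, { x₃, x₄, x₅ }, { x₁, x₂, x₃, x₄ }, { x₁, x₂, x₃, x₅ }, { x₁, x₂, x₄, x₅ }, { x₁, x₃, x₄, x₅ }, { x₂, x₃, x₄, x₅ }, S }

Working:
Seed the family with 𝒞 together with ∅ and S: { {  }, { x₂ }, { x₃, x₅ }, { x₁, x₃, x₅ }, { x₂, x₃, x₄ }, S }.
Pass 1 (7 new):
  { x₁, x₅ }  = S∖{ x₂, x₃, x₄ }
  { x₂, x₄ }  = S∖{ x₁, x₃, x₅ }
  { x₁, x₂, x₄ }  = S∖{ x₃, x₅ }
  { x₂, x₃, x₅ }  = { x₃, x₅ } ∪ { x₂ }
  { x₁, x₂, x₃, x₅ }  = { x₂ } ∪ { x₁, x₃, x₅ }
  { x₁, x₃, x₄, x₅ }  = S∖{ x₂ }
  { x₂, x₃, x₄, x₅ }  = { x₂, x₃, x₄ } ∪ { x₃, x₅ }
  (now 13)
Pass 2: 6 new —
  { x₁ }  = S∖{ x₂, x₃, x₄, x₅ }
  { x₄ }  = S∖{ x₁, x₂, x₃, x₅ }
  { x₁, x₄ }  = S∖{ x₂, x₃, x₅ }
  { x₁, x₂, x₅ }  = { x₂ } ∪ { x₁, x₅ }
  { x₁, x₂, x₃, x₄ }  = { x₂, x₃, x₄ } ∪ { x₁, x₂, x₄ }
  { x₁, x₂, x₄, x₅ }  = { x₁, x₂, x₄ } ∪ { x₁, x₅ }
  (now 19)
Pass 3: +6 →
  { x₃ }  = S∖{ x₁, x₂, x₄, x₅ }
  { x₅ }  = S∖{ x₁, x₂, x₃, x₄ }
  { x₁, x₂ }  = { x₂ } ∪ { x₁ }
  { x₃, x₄ }  = S∖{ x₁, x₂, x₅ }
  { x₁, x₄, x₅ }  = { x₁, x₄ } ∪ { x₁, x₅ }
  { x₃, x₄, x₅ }  = { x₃, x₅ } ∪ { x₄ }
  (now 25)
Pass 4 (7 new):
  { x₁, x₃ }  = { x₃ } ∪ { x₁ }
  { x₂, x₃ }  = S∖{ x₁, x₄, x₅ }
  { x₂, x₅ }  = { x₂ } ∪ { x₅ }
  { x₄, x₅ }  = { x₅ } ∪ { x₄ }
  { x₁, x₂, x₃ }  = { x₁, x₂ } ∪ { x₃ }
  { x₁, x₃, x₄ }  = { x₃, x₄ } ∪ { x₁, x₄ }
  { x₂, x₄, x₅ }  = { x₅ } ∪ { x₂, x₄ }
  (now 32)
Pass 5: already closed under ᶜ and ∪.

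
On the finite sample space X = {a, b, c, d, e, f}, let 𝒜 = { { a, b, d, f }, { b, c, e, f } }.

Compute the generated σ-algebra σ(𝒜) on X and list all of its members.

Take S₀ = 𝒜 ∪ {∅, X} = { {  }, { a, b, d, f }, { b, c, e, f }, X }.
Iteration 1 (2 new):
  { a, d }  = X∖{ b, c, e, f }
  { c, e }  = X∖{ a, b, d, f }
Iteration 2. New:
  { a, c, d, e }  = { a, d } ∪ { c, e }
Iteration 3 (1 new):
  { b, f }  = X∖{ a, c, d, e }
Iteration 4: stable.

|σ(𝒜)| = 8.  σ(𝒜) = { {  }, { a, d }, { b, f }, { c, e }, { a, b, d, f }, { a, c, d, e }, { b, c, e, f }, X }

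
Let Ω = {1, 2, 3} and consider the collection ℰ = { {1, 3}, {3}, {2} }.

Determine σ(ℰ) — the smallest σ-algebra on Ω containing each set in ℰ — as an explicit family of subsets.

Initial family (5 sets): { ∅, {2}, {3}, {1, 3}, Ω }.
Pass 1 (2 new):
  {1, 2}  = {3}ᶜ
  {2, 3}  = {3} ∪ {2}
  — 7 sets.
Pass 2: 1 new —
  {1}  = {2, 3}ᶜ
  — 8 sets.
Pass 3: already closed under ᶜ and ∪.

|σ(ℰ)| = 8.  σ(ℰ) = { ∅, {1}, {2}, {3}, {1, 2}, {1, 3}, {2, 3}, Ω }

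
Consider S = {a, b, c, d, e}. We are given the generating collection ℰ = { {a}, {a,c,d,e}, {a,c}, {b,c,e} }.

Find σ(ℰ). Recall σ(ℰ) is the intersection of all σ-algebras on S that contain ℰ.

Answer: σ(ℰ) = { {}, {a}, {b}, {c}, {d}, {e}, {a,b}, {a,c}, {a,d}, {a,e}, {b,c}, {b,d}, {b,e}, {c,d}, {c,e}, {d,e}, {a,b,c}, {a,b,d}, {a,b,e}, {a,c,d}, {a,c,e}, {a,d,e}, {b,c,d}, {b,c,e}, {b,d,e}, {c,d,e}, {a,b,c,d}, {a,b,c,e}, {a,b,d,e}, {a,c,d,e}, {b,c,d,e}, S }

Check:
Begin from { {}, {a}, {a,c}, {b,c,e}, {a,c,d,e}, S } (that is, ℰ plus ∅ and S).
Iteration 1: 5 new —
  {b}  = S∖{a,c,d,e}
  {a,d}  = S∖{b,c,e}
  {b,d,e}  = S∖{a,c}
  {a,b,c,e}  = {b,c,e} ∪ {a,c}
  {b,c,d,e}  = S∖{a}
  [11 total]
Iteration 2: +6 →
  {d}  = S∖{a,b,c,e}
  {a,b}  = {b} ∪ {a}
  {a,b,c}  = {b} ∪ {a,c}
  {a,b,d}  = {b} ∪ {a,d}
  {a,c,d}  = {a,d} ∪ {a,c}
  {a,b,d,e}  = {a,d} ∪ {b,d,e}
  [17 total]
Iteration 3 (7 new):
  {c}  = S∖{a,b,d,e}
  {b,d}  = {d} ∪ {b}
  {b,e}  = S∖{a,c,d}
  {c,e}  = S∖{a,b,d}
  {d,e}  = S∖{a,b,c}
  {c,d,e}  = S∖{a,b}
  {a,b,c,d}  = {a,c,d} ∪ {a,b,c}
  [24 total]
Iteration 4 adds 7:
  {e}  = S∖{a,b,c,d}
  {b,c}  = {b} ∪ {c}
  {c,d}  = {c} ∪ {d}
  {a,b,e}  = {b,e} ∪ {a,b}
  {a,c,e}  = S∖{b,d}
  {a,d,e}  = {d,e} ∪ {a,d}
  {b,c,d}  = {c} ∪ {b,d}
  [31 total]
Iteration 5: +1 →
  {a,e}  = S∖{b,c,d}
  [32 total]
After Iteration 6 the family is unchanged; done.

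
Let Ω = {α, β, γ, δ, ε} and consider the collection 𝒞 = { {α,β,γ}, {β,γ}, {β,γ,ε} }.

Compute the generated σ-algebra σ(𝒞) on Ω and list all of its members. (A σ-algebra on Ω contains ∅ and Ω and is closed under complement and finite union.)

σ(𝒞) (16 sets): { {}, {α}, {δ}, {ε}, {α,δ}, {α,ε}, {β,γ}, {δ,ε}, {α,β,γ}, {α,δ,ε}, {β,γ,δ}, {β,γ,ε}, {α,β,γ,δ}, {α,β,γ,ε}, {β,γ,δ,ε}, Ω }

Working:
Start: 𝒞 ∪ {∅, Ω} = { {}, {β,γ}, {α,β,γ}, {β,γ,ε}, Ω }.
Pass 1. New:
  {α,δ}  = {β,γ,ε}ᶜ
  {δ,ε}  = {α,β,γ}ᶜ
  {α,δ,ε}  = {β,γ}ᶜ
  {α,β,γ,ε}  = {β,γ,ε} ∪ {α,β,γ}
  |family| = 9
Pass 2. New:
  {δ}  = {α,β,γ,ε}ᶜ
  {α,β,γ,δ}  = {α,β,γ} ∪ {α,δ}
  {β,γ,δ,ε}  = {δ,ε} ∪ {β,γ,ε}
  |family| = 12
Pass 3 adds 3:
  {α}  = {β,γ,δ,ε}ᶜ
  {ε}  = {α,β,γ,δ}ᶜ
  {β,γ,δ}  = {β,γ} ∪ {δ}
  |family| = 15
Pass 4 adds 1:
  {α,ε}  = {β,γ,δ}ᶜ
  |family| = 16
Pass 5: already closed under ᶜ and ∪.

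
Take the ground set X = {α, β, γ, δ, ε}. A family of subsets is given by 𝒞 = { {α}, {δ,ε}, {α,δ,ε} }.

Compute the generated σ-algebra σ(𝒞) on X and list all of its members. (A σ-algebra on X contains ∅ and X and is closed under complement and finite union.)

|σ(𝒞)| = 8.  σ(𝒞) = { ∅, {α}, {β,γ}, {δ,ε}, {α,β,γ}, {α,δ,ε}, {β,γ,δ,ε}, X }

Derivation:
Seed the family with 𝒞 together with ∅ and X: { ∅, {α}, {δ,ε}, {α,δ,ε}, X }.
Pass 1: 3 new —
  {β,γ}  = {α,δ,ε}ᶜ
  {α,β,γ}  = {δ,ε}ᶜ
  {β,γ,δ,ε}  = {α}ᶜ
  (now 8)
Pass 2: closed — nothing new.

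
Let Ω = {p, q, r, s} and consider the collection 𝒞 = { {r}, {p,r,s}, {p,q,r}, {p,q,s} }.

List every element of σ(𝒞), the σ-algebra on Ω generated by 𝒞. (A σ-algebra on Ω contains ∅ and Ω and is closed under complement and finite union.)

Take S₀ = 𝒞 ∪ {∅, Ω} = { {}, {r}, {p,q,r}, {p,q,s}, {p,r,s}, Ω }.
Round 1: 2 new —
  {q}  = {p,r,s}ᶜ
  {s}  = {p,q,r}ᶜ
  |family| = 8
Round 2 (3 new):
  {q,r}  = {r} ∪ {q}
  {q,s}  = {s} ∪ {q}
  {r,s}  = {s} ∪ {r}
  |family| = 11
Round 3: 4 new —
  {p,q}  = {r,s}ᶜ
  {p,r}  = {q,s}ᶜ
  {p,s}  = {q,r}ᶜ
  {q,r,s}  = {r} ∪ {q,s}
  |family| = 15
Round 4: 1 new —
  {p}  = {q,r,s}ᶜ
  |family| = 16
Round 5: closed — nothing new.

Hence σ(𝒞) has 16 members: { {}, {p}, {q}, {r}, {s}, {p,q}, {p,r}, {p,s}, {q,r}, {q,s}, {r,s}, {p,q,r}, {p,q,s}, {p,r,s}, {q,r,s}, Ω }.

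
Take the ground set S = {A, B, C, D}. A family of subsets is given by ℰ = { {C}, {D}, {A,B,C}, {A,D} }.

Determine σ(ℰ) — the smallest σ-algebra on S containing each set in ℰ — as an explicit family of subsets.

Seed the family with ℰ together with ∅ and S: { ∅, {C}, {D}, {A,D}, {A,B,C}, S }.
Step 1 (4 new):
  {B,C}  = complement {A,D}
  {C,D}  = {C} ∪ {D}
  {A,B,D}  = complement {C}
  {A,C,D}  = {C} ∪ {A,D}
  [10 total]
Step 2 adds 3:
  {B}  = complement {A,C,D}
  {A,B}  = complement {C,D}
  {B,C,D}  = {C,D} ∪ {B,C}
  [13 total]
Step 3 (2 new):
  {A}  = complement {B,C,D}
  {B,D}  = {D} ∪ {B}
  [15 total]
Step 4 (1 new):
  {A,C}  = complement {B,D}
  [16 total]
After Step 5 the family is unchanged; done.

Hence σ(ℰ) has 16 members: { ∅, {A}, {B}, {C}, {D}, {A,B}, {A,C}, {A,D}, {B,C}, {B,D}, {C,D}, {A,B,C}, {A,B,D}, {A,C,D}, {B,C,D}, S }.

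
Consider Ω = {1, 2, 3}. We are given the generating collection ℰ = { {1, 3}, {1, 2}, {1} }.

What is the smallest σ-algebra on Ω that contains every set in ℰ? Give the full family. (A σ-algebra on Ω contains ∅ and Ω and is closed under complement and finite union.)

Begin from { {}, {1}, {1, 2}, {1, 3}, Ω } (that is, ℰ plus ∅ and Ω).
Round 1: 3 new —
  {2}  = complement {1, 3}
  {3}  = complement {1, 2}
  {2, 3}  = complement {1}
  — 8 sets.
Round 2: stable.

Therefore σ(ℰ) = { {}, {1}, {2}, {3}, {1, 2}, {1, 3}, {2, 3}, Ω } (|σ(ℰ)| = 8).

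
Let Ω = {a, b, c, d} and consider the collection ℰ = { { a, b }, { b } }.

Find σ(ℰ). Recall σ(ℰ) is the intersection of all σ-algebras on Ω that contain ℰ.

σ(ℰ) = { {}, { a }, { b }, { a, b }, { c, d }, { a, c, d }, { b, c, d }, Ω }

Derivation:
Take S₀ = ℰ ∪ {∅, Ω} = { {}, { b }, { a, b }, Ω }.
Step 1. New:
  { c, d }  = Ω∖{ a, b }
  { a, c, d }  = Ω∖{ b }
  [6 total]
Step 2 adds 1:
  { b, c, d }  = { c, d } ∪ { b }
  [7 total]
Step 3. New:
  { a }  = Ω∖{ b, c, d }
  [8 total]
Step 4: closed — nothing new.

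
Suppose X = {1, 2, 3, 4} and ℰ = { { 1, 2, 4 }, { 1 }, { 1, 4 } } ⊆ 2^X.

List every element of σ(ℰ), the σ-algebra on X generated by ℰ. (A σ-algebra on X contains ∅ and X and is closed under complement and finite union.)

Initial family (5 sets): { ∅, { 1 }, { 1, 4 }, { 1, 2, 4 }, X }.
Iteration 1: +3 →
  { 3 }  = ᶜ of { 1, 2, 4 }
  { 2, 3 }  = ᶜ of { 1, 4 }
  { 2, 3, 4 }  = ᶜ of { 1 }
  — 8 sets.
Iteration 2: +3 →
  { 1, 3 }  = { 3 } ∪ { 1 }
  { 1, 2, 3 }  = { 2, 3 } ∪ { 1 }
  { 1, 3, 4 }  = { 3 } ∪ { 1, 4 }
  — 11 sets.
Iteration 3. New:
  { 2 }  = ᶜ of { 1, 3, 4 }
  { 4 }  = ᶜ of { 1, 2, 3 }
  { 2, 4 }  = ᶜ of { 1, 3 }
  — 14 sets.
Iteration 4 adds 2:
  { 1, 2 }  = { 2 } ∪ { 1 }
  { 3, 4 }  = { 3 } ∪ { 4 }
  — 16 sets.
Iteration 5: closed — nothing new.

Therefore σ(ℰ) = { ∅, { 1 }, { 2 }, { 3 }, { 4 }, { 1, 2 }, { 1, 3 }, { 1, 4 }, { 2, 3 }, { 2, 4 }, { 3, 4 }, { 1, 2, 3 }, { 1, 2, 4 }, { 1, 3, 4 }, { 2, 3, 4 }, X } (|σ(ℰ)| = 16).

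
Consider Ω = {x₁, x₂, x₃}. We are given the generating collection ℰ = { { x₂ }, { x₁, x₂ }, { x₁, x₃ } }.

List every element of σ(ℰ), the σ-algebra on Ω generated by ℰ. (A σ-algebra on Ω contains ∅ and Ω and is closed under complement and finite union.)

Take S₀ = ℰ ∪ {∅, Ω} = { ∅, { x₂ }, { x₁, x₂ }, { x₁, x₃ }, Ω }.
Step 1 adds 1:
  { x₃ }  = ᶜ of { x₁, x₂ }
  |family| = 6
Step 2 adds 1:
  { x₂, x₃ }  = { x₃ } ∪ { x₂ }
  |family| = 7
Step 3 (1 new):
  { x₁ }  = ᶜ of { x₂, x₃ }
  |family| = 8
Step 4: closed — nothing new.

Hence σ(ℰ) has 8 members: { ∅, { x₁ }, { x₂ }, { x₃ }, { x₁, x₂ }, { x₁, x₃ }, { x₂, x₃ }, Ω }.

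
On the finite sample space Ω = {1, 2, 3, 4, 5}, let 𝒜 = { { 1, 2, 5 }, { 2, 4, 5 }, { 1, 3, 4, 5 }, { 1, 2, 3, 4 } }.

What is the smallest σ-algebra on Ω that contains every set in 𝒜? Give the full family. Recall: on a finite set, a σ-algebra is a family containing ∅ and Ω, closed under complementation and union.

Initial family (6 sets): { {}, { 1, 2, 5 }, { 2, 4, 5 }, { 1, 2, 3, 4 }, { 1, 3, 4, 5 }, Ω }.
Step 1: +5 →
  { 2 }  = { 1, 3, 4, 5 }ᶜ
  { 5 }  = { 1, 2, 3, 4 }ᶜ
  { 1, 3 }  = { 2, 4, 5 }ᶜ
  { 3, 4 }  = { 1, 2, 5 }ᶜ
  { 1, 2, 4, 5 }  = { 1, 2, 5 } ∪ { 2, 4, 5 }
  |family| = 11
Step 2: 9 new —
  { 3 }  = { 1, 2, 4, 5 }ᶜ
  { 2, 5 }  = { 2 } ∪ { 5 }
  { 1, 2, 3 }  = { 2 } ∪ { 1, 3 }
  { 1, 3, 4 }  = { 3, 4 } ∪ { 1, 3 }
  { 1, 3, 5 }  = { 5 } ∪ { 1, 3 }
  { 2, 3, 4 }  = { 3, 4 } ∪ { 2 }
  { 3, 4, 5 }  = { 3, 4 } ∪ { 5 }
  { 1, 2, 3, 5 }  = { 1, 2, 5 } ∪ { 1, 3 }
  { 2, 3, 4, 5 }  = { 3, 4 } ∪ { 2, 4, 5 }
  |family| = 20
Step 3 (9 new):
  { 1 }  = { 2, 3, 4, 5 }ᶜ
  { 4 }  = { 1, 2, 3, 5 }ᶜ
  { 1, 2 }  = { 3, 4, 5 }ᶜ
  { 1, 5 }  = { 2, 3, 4 }ᶜ
  { 2, 3 }  = { 2 } ∪ { 3 }
  { 2, 4 }  = { 1, 3, 5 }ᶜ
  { 3, 5 }  = { 5 } ∪ { 3 }
  { 4, 5 }  = { 1, 2, 3 }ᶜ
  { 2, 3, 5 }  = { 2, 5 } ∪ { 3 }
  |family| = 29
Step 4. New:
  { 1, 4 }  = { 2, 3, 5 }ᶜ
  { 1, 2, 4 }  = { 3, 5 }ᶜ
  { 1, 4, 5 }  = { 2, 3 }ᶜ
  |family| = 32
Step 5: no new sets; the family is a σ-algebra.

Therefore σ(𝒜) = { {}, { 1 }, { 2 }, { 3 }, { 4 }, { 5 }, { 1, 2 }, { 1, 3 }, { 1, 4 }, { 1, 5 }, { 2, 3 }, { 2, 4 }, { 2, 5 }, { 3, 4 }, { 3, 5 }, { 4, 5 }, { 1, 2, 3 }, { 1, 2, 4 }, { 1, 2, 5 }, { 1, 3, 4 }, { 1, 3, 5 }, { 1, 4, 5 }, { 2, 3, 4 }, { 2, 3, 5 }, { 2, 4, 5 }, { 3, 4, 5 }, { 1, 2, 3, 4 }, { 1, 2, 3, 5 }, { 1, 2, 4, 5 }, { 1, 3, 4, 5 }, { 2, 3, 4, 5 }, Ω } (|σ(𝒜)| = 32).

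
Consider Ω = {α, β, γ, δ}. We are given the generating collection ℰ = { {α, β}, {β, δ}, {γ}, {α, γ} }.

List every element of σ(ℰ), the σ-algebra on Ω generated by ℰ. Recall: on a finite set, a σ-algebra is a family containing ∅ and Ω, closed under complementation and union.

Start: ℰ ∪ {∅, Ω} = { ∅, {γ}, {α, β}, {α, γ}, {β, δ}, Ω }.
Iteration 1 (4 new):
  {γ, δ}  = ᶜ of {α, β}
  {α, β, γ}  = {γ} ∪ {α, β}
  {α, β, δ}  = ᶜ of {γ}
  {β, γ, δ}  = {γ} ∪ {β, δ}
  (now 10)
Iteration 2. New:
  {α}  = ᶜ of {β, γ, δ}
  {δ}  = ᶜ of {α, β, γ}
  {α, γ, δ}  = {γ, δ} ∪ {α, γ}
  (now 13)
Iteration 3: +2 →
  {β}  = ᶜ of {α, γ, δ}
  {α, δ}  = {δ} ∪ {α}
  (now 15)
Iteration 4: +1 →
  {β, γ}  = ᶜ of {α, δ}
  (now 16)
After Iteration 5 the family is unchanged; done.

Hence σ(ℰ) has 16 members: { ∅, {α}, {β}, {γ}, {δ}, {α, β}, {α, γ}, {α, δ}, {β, γ}, {β, δ}, {γ, δ}, {α, β, γ}, {α, β, δ}, {α, γ, δ}, {β, γ, δ}, Ω }.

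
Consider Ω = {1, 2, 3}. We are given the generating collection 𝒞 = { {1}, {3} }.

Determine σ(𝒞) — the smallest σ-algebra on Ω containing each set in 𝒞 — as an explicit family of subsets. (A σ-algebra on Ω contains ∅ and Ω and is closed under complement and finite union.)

|σ(𝒞)| = 8.  σ(𝒞) = { {}, {1}, {2}, {3}, {1, 2}, {1, 3}, {2, 3}, Ω }

Check:
Initial family (4 sets): { {}, {1}, {3}, Ω }.
Iteration 1 (3 new):
  {1, 2}  = complement {3}
  {1, 3}  = {3} ∪ {1}
  {2, 3}  = complement {1}
  — 7 sets.
Iteration 2 adds 1:
  {2}  = complement {1, 3}
  — 8 sets.
Iteration 3: no new sets; the family is a σ-algebra.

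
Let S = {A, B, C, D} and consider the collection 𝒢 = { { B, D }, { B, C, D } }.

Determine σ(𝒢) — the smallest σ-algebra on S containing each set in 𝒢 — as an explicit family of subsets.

Initial family (4 sets): { {  }, { B, D }, { B, C, D }, S }.
Round 1: 2 new —
  { A }  = complement { B, C, D }
  { A, C }  = complement { B, D }
Round 2 (1 new):
  { A, B, D }  = { B, D } ∪ { A }
Round 3 (1 new):
  { C }  = complement { A, B, D }
Round 4 adds nothing — fixpoint reached.

Therefore σ(𝒢) = { {  }, { A }, { C }, { A, C }, { B, D }, { A, B, D }, { B, C, D }, S } (|σ(𝒢)| = 8).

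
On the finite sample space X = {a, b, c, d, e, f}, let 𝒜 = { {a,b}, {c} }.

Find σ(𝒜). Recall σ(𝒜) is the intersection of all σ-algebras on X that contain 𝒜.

σ(𝒜) (8 sets): { {}, {c}, {a,b}, {a,b,c}, {d,e,f}, {c,d,e,f}, {a,b,d,e,f}, X }

Working:
Take S₀ = 𝒜 ∪ {∅, X} = { {}, {c}, {a,b}, X }.
Round 1: +3 →
  {a,b,c}  = {a,b} ∪ {c}
  {c,d,e,f}  = ᶜ of {a,b}
  {a,b,d,e,f}  = ᶜ of {c}
Round 2 adds 1:
  {d,e,f}  = ᶜ of {a,b,c}
After Round 3 the family is unchanged; done.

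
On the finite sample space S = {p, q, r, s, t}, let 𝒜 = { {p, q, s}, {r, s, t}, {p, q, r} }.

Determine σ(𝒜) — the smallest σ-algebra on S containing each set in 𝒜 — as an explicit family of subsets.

Initial family (5 sets): { {}, {p, q, r}, {p, q, s}, {r, s, t}, S }.
Round 1: 4 new —
  {p, q}  = S∖{r, s, t}
  {r, t}  = S∖{p, q, s}
  {s, t}  = S∖{p, q, r}
  {p, q, r, s}  = {p, q, r} ∪ {p, q, s}
  (now 9)
Round 2. New:
  {t}  = S∖{p, q, r, s}
  {p, q, r, t}  = {p, q, r} ∪ {r, t}
  {p, q, s, t}  = {p, q} ∪ {s, t}
  (now 12)
Round 3: 3 new —
  {r}  = S∖{p, q, s, t}
  {s}  = S∖{p, q, r, t}
  {p, q, t}  = {p, q} ∪ {t}
  (now 15)
Round 4. New:
  {r, s}  = S∖{p, q, t}
  (now 16)
After Round 5 the family is unchanged; done.

|σ(𝒜)| = 16.  σ(𝒜) = { {}, {r}, {s}, {t}, {p, q}, {r, s}, {r, t}, {s, t}, {p, q, r}, {p, q, s}, {p, q, t}, {r, s, t}, {p, q, r, s}, {p, q, r, t}, {p, q, s, t}, S }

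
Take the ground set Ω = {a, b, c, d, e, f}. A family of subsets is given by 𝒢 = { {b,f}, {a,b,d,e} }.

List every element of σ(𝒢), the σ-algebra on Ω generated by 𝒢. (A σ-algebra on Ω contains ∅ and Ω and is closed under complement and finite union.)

Take S₀ = 𝒢 ∪ {∅, Ω} = { ∅, {b,f}, {a,b,d,e}, Ω }.
Round 1: +3 →
  {c,f}  = Ω∖{a,b,d,e}
  {a,c,d,e}  = Ω∖{b,f}
  {a,b,d,e,f}  = {b,f} ∪ {a,b,d,e}
  [7 total]
Round 2: +4 →
  {c}  = Ω∖{a,b,d,e,f}
  {b,c,f}  = {c,f} ∪ {b,f}
  {a,b,c,d,e}  = {a,c,d,e} ∪ {a,b,d,e}
  {a,c,d,e,f}  = {a,c,d,e} ∪ {c,f}
  [11 total]
Round 3. New:
  {b}  = Ω∖{a,c,d,e,f}
  {f}  = Ω∖{a,b,c,d,e}
  {a,d,e}  = Ω∖{b,c,f}
  [14 total]
Round 4: +2 →
  {b,c}  = {c} ∪ {b}
  {a,d,e,f}  = {a,d,e} ∪ {f}
  [16 total]
Round 5: stable.

|σ(𝒢)| = 16.  σ(𝒢) = { ∅, {b}, {c}, {f}, {b,c}, {b,f}, {c,f}, {a,d,e}, {b,c,f}, {a,b,d,e}, {a,c,d,e}, {a,d,e,f}, {a,b,c,d,e}, {a,b,d,e,f}, {a,c,d,e,f}, Ω }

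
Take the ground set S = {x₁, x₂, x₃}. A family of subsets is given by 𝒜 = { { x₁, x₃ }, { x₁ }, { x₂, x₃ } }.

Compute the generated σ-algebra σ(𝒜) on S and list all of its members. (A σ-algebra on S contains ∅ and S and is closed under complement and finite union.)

Seed the family with 𝒜 together with ∅ and S: { {  }, { x₁ }, { x₁, x₃ }, { x₂, x₃ }, S }.
Round 1: +1 →
  { x₂ }  = complement { x₁, x₃ }
  [6 total]
Round 2: 1 new —
  { x₁, x₂ }  = { x₂ } ∪ { x₁ }
  [7 total]
Round 3 adds 1:
  { x₃ }  = complement { x₁, x₂ }
  [8 total]
Round 4 adds nothing — fixpoint reached.

σ(𝒜) = { {  }, { x₁ }, { x₂ }, { x₃ }, { x₁, x₂ }, { x₁, x₃ }, { x₂, x₃ }, S }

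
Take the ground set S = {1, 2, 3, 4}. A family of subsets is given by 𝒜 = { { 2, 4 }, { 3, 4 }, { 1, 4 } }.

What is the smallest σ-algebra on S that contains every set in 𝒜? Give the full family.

|σ(𝒜)| = 16.  σ(𝒜) = { ∅, { 1 }, { 2 }, { 3 }, { 4 }, { 1, 2 }, { 1, 3 }, { 1, 4 }, { 2, 3 }, { 2, 4 }, { 3, 4 }, { 1, 2, 3 }, { 1, 2, 4 }, { 1, 3, 4 }, { 2, 3, 4 }, S }

Check:
Take S₀ = 𝒜 ∪ {∅, S} = { ∅, { 1, 4 }, { 2, 4 }, { 3, 4 }, S }.
Pass 1: +6 →
  { 1, 2 }  = ᶜ of { 3, 4 }
  { 1, 3 }  = ᶜ of { 2, 4 }
  { 2, 3 }  = ᶜ of { 1, 4 }
  { 1, 2, 4 }  = { 1, 4 } ∪ { 2, 4 }
  { 1, 3, 4 }  = { 3, 4 } ∪ { 1, 4 }
  { 2, 3, 4 }  = { 3, 4 } ∪ { 2, 4 }
  |family| = 11
Pass 2. New:
  { 1 }  = ᶜ of { 2, 3, 4 }
  { 2 }  = ᶜ of { 1, 3, 4 }
  { 3 }  = ᶜ of { 1, 2, 4 }
  { 1, 2, 3 }  = { 1, 2 } ∪ { 2, 3 }
  |family| = 15
Pass 3 adds 1:
  { 4 }  = ᶜ of { 1, 2, 3 }
  |family| = 16
Pass 4: stable.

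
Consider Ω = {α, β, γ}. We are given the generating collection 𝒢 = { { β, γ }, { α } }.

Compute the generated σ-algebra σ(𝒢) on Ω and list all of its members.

Take S₀ = 𝒢 ∪ {∅, Ω} = { ∅, { α }, { β, γ }, Ω }.
Pass 1: closed — nothing new.

Therefore σ(𝒢) = { ∅, { α }, { β, γ }, Ω } (|σ(𝒢)| = 4).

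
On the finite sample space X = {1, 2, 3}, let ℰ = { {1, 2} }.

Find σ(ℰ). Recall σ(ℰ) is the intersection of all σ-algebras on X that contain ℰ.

Answer: σ(ℰ) = { ∅, {3}, {1, 2}, X }

Trace:
Begin from { ∅, {1, 2}, X } (that is, ℰ plus ∅ and X).
Round 1 (1 new):
  {3}  = complement {1, 2}
  — 4 sets.
Round 2: no new sets; the family is a σ-algebra.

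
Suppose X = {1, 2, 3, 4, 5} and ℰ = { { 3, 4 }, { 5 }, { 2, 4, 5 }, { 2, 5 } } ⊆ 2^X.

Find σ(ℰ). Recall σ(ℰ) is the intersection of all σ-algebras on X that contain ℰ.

Initial family (6 sets): { {}, { 5 }, { 2, 5 }, { 3, 4 }, { 2, 4, 5 }, X }.
Pass 1: 6 new —
  { 1, 3 }  = { 2, 4, 5 }ᶜ
  { 1, 2, 5 }  = { 3, 4 }ᶜ
  { 1, 3, 4 }  = { 2, 5 }ᶜ
  { 3, 4, 5 }  = { 3, 4 } ∪ { 5 }
  { 1, 2, 3, 4 }  = { 5 }ᶜ
  { 2, 3, 4, 5 }  = { 2, 5 } ∪ { 3, 4 }
  [12 total]
Pass 2. New:
  { 1 }  = { 2, 3, 4, 5 }ᶜ
  { 1, 2 }  = { 3, 4, 5 }ᶜ
  { 1, 3, 5 }  = { 5 } ∪ { 1, 3 }
  { 1, 2, 3, 5 }  = { 2, 5 } ∪ { 1, 3 }
  { 1, 2, 4, 5 }  = { 1, 2, 5 } ∪ { 2, 4, 5 }
  { 1, 3, 4, 5 }  = { 3, 4, 5 } ∪ { 1, 3, 4 }
  [18 total]
Pass 3: +6 →
  { 2 }  = { 1, 3, 4, 5 }ᶜ
  { 3 }  = { 1, 2, 4, 5 }ᶜ
  { 4 }  = { 1, 2, 3, 5 }ᶜ
  { 1, 5 }  = { 5 } ∪ { 1 }
  { 2, 4 }  = { 1, 3, 5 }ᶜ
  { 1, 2, 3 }  = { 1, 2 } ∪ { 1, 3 }
  [24 total]
Pass 4. New:
  { 1, 4 }  = { 4 } ∪ { 1 }
  { 2, 3 }  = { 2 } ∪ { 3 }
  { 3, 5 }  = { 5 } ∪ { 3 }
  { 4, 5 }  = { 1, 2, 3 }ᶜ
  { 1, 2, 4 }  = { 1, 2 } ∪ { 4 }
  { 1, 4, 5 }  = { 1, 5 } ∪ { 4 }
  { 2, 3, 4 }  = { 1, 5 }ᶜ
  { 2, 3, 5 }  = { 2, 5 } ∪ { 3 }
  [32 total]
Pass 5: no new sets; the family is a σ-algebra.

Hence σ(ℰ) has 32 members: { {}, { 1 }, { 2 }, { 3 }, { 4 }, { 5 }, { 1, 2 }, { 1, 3 }, { 1, 4 }, { 1, 5 }, { 2, 3 }, { 2, 4 }, { 2, 5 }, { 3, 4 }, { 3, 5 }, { 4, 5 }, { 1, 2, 3 }, { 1, 2, 4 }, { 1, 2, 5 }, { 1, 3, 4 }, { 1, 3, 5 }, { 1, 4, 5 }, { 2, 3, 4 }, { 2, 3, 5 }, { 2, 4, 5 }, { 3, 4, 5 }, { 1, 2, 3, 4 }, { 1, 2, 3, 5 }, { 1, 2, 4, 5 }, { 1, 3, 4, 5 }, { 2, 3, 4, 5 }, X }.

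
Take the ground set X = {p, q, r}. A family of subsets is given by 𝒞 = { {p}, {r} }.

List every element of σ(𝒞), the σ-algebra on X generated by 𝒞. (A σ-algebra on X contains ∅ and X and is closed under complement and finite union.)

Begin from { {}, {p}, {r}, X } (that is, 𝒞 plus ∅ and X).
Round 1: +3 →
  {p, q}  = {r}ᶜ
  {p, r}  = {r} ∪ {p}
  {q, r}  = {p}ᶜ
  [7 total]
Round 2: +1 →
  {q}  = {p, r}ᶜ
  [8 total]
After Round 3 the family is unchanged; done.

Therefore σ(𝒞) = { {}, {p}, {q}, {r}, {p, q}, {p, r}, {q, r}, X } (|σ(𝒞)| = 8).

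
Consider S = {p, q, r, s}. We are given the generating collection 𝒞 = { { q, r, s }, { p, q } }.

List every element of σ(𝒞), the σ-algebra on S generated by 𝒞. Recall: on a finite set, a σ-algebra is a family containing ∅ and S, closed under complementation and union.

Initial family (4 sets): { {  }, { p, q }, { q, r, s }, S }.
Iteration 1 adds 2:
  { p }  = { q, r, s }ᶜ
  { r, s }  = { p, q }ᶜ
  |family| = 6
Iteration 2: +1 →
  { p, r, s }  = { r, s } ∪ { p }
  |family| = 7
Iteration 3: +1 →
  { q }  = { p, r, s }ᶜ
  |family| = 8
Iteration 4: closed — nothing new.

Hence σ(𝒞) has 8 members: { {  }, { p }, { q }, { p, q }, { r, s }, { p, r, s }, { q, r, s }, S }.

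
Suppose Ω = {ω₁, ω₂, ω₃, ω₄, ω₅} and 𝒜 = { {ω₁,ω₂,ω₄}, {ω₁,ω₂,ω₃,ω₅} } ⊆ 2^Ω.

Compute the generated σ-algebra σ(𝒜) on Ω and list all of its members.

σ(𝒜) (8 sets): { {}, {ω₄}, {ω₁,ω₂}, {ω₃,ω₅}, {ω₁,ω₂,ω₄}, {ω₃,ω₄,ω₅}, {ω₁,ω₂,ω₃,ω₅}, Ω }

Check:
Start: 𝒜 ∪ {∅, Ω} = { {}, {ω₁,ω₂,ω₄}, {ω₁,ω₂,ω₃,ω₅}, Ω }.
Step 1 (2 new):
  {ω₄}  = complement {ω₁,ω₂,ω₃,ω₅}
  {ω₃,ω₅}  = complement {ω₁,ω₂,ω₄}
  — 6 sets.
Step 2 (1 new):
  {ω₃,ω₄,ω₅}  = {ω₄} ∪ {ω₃,ω₅}
  — 7 sets.
Step 3: 1 new —
  {ω₁,ω₂}  = complement {ω₃,ω₄,ω₅}
  — 8 sets.
Step 4: no new sets; the family is a σ-algebra.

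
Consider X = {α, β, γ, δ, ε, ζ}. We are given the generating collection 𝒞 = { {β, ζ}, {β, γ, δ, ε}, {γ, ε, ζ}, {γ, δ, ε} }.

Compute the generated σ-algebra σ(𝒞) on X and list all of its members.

|σ(𝒞)| = 32.  σ(𝒞) = { {}, {α}, {β}, {δ}, {ζ}, {α, β}, {α, δ}, {α, ζ}, {β, δ}, {β, ζ}, {γ, ε}, {δ, ζ}, {α, β, δ}, {α, β, ζ}, {α, γ, ε}, {α, δ, ζ}, {β, γ, ε}, {β, δ, ζ}, {γ, δ, ε}, {γ, ε, ζ}, {α, β, γ, ε}, {α, β, δ, ζ}, {α, γ, δ, ε}, {α, γ, ε, ζ}, {β, γ, δ, ε}, {β, γ, ε, ζ}, {γ, δ, ε, ζ}, {α, β, γ, δ, ε}, {α, β, γ, ε, ζ}, {α, γ, δ, ε, ζ}, {β, γ, δ, ε, ζ}, X }

Trace:
Take S₀ = 𝒞 ∪ {∅, X} = { {}, {β, ζ}, {γ, δ, ε}, {γ, ε, ζ}, {β, γ, δ, ε}, X }.
Round 1 (7 new):
  {α, ζ}  = X∖{β, γ, δ, ε}
  {α, β, δ}  = X∖{γ, ε, ζ}
  {α, β, ζ}  = X∖{γ, δ, ε}
  {α, γ, δ, ε}  = X∖{β, ζ}
  {β, γ, ε, ζ}  = {γ, ε, ζ} ∪ {β, ζ}
  {γ, δ, ε, ζ}  = {γ, δ, ε} ∪ {γ, ε, ζ}
  {β, γ, δ, ε, ζ}  = {γ, δ, ε} ∪ {β, ζ}
Round 2 (8 new):
  {α}  = X∖{β, γ, δ, ε, ζ}
  {α, β}  = X∖{γ, δ, ε, ζ}
  {α, δ}  = X∖{β, γ, ε, ζ}
  {α, β, δ, ζ}  = {α, ζ} ∪ {α, β, δ}
  {α, γ, ε, ζ}  = {α, ζ} ∪ {γ, ε, ζ}
  {α, β, γ, δ, ε}  = {γ, δ, ε} ∪ {α, β, δ}
  {α, β, γ, ε, ζ}  = {α, ζ} ∪ {β, γ, ε, ζ}
  {α, γ, δ, ε, ζ}  = {γ, δ, ε} ∪ {α, ζ}
Round 3 (6 new):
  {β}  = X∖{α, γ, δ, ε, ζ}
  {δ}  = X∖{α, β, γ, ε, ζ}
  {ζ}  = X∖{α, β, γ, δ, ε}
  {β, δ}  = X∖{α, γ, ε, ζ}
  {γ, ε}  = X∖{α, β, δ, ζ}
  {α, δ, ζ}  = {α, ζ} ∪ {α, δ}
Round 4: +5 →
  {δ, ζ}  = {ζ} ∪ {δ}
  {α, γ, ε}  = {α} ∪ {γ, ε}
  {β, γ, ε}  = X∖{α, δ, ζ}
  {β, δ, ζ}  = {β, ζ} ∪ {δ}
  {α, β, γ, ε}  = {α, β} ∪ {γ, ε}
Round 5 adds nothing — fixpoint reached.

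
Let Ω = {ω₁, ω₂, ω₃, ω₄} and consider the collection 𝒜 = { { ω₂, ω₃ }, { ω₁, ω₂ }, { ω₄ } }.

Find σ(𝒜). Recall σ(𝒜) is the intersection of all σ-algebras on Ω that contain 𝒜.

Begin from { ∅, { ω₄ }, { ω₁, ω₂ }, { ω₂, ω₃ }, Ω } (that is, 𝒜 plus ∅ and Ω).
Pass 1: +5 →
  { ω₁, ω₄ }  = ᶜ of { ω₂, ω₃ }
  { ω₃, ω₄ }  = ᶜ of { ω₁, ω₂ }
  { ω₁, ω₂, ω₃ }  = ᶜ of { ω₄ }
  { ω₁, ω₂, ω₄ }  = { ω₁, ω₂ } ∪ { ω₄ }
  { ω₂, ω₃, ω₄ }  = { ω₂, ω₃ } ∪ { ω₄ }
  |family| = 10
Pass 2: +3 →
  { ω₁ }  = ᶜ of { ω₂, ω₃, ω₄ }
  { ω₃ }  = ᶜ of { ω₁, ω₂, ω₄ }
  { ω₁, ω₃, ω₄ }  = { ω₃, ω₄ } ∪ { ω₁, ω₄ }
  |family| = 13
Pass 3: 2 new —
  { ω₂ }  = ᶜ of { ω₁, ω₃, ω₄ }
  { ω₁, ω₃ }  = { ω₃ } ∪ { ω₁ }
  |family| = 15
Pass 4 (1 new):
  { ω₂, ω₄ }  = ᶜ of { ω₁, ω₃ }
  |family| = 16
Pass 5: already closed under ᶜ and ∪.

σ(𝒜) = { ∅, { ω₁ }, { ω₂ }, { ω₃ }, { ω₄ }, { ω₁, ω₂ }, { ω₁, ω₃ }, { ω₁, ω₄ }, { ω₂, ω₃ }, { ω₂, ω₄ }, { ω₃, ω₄ }, { ω₁, ω₂, ω₃ }, { ω₁, ω₂, ω₄ }, { ω₁, ω₃, ω₄ }, { ω₂, ω₃, ω₄ }, Ω }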